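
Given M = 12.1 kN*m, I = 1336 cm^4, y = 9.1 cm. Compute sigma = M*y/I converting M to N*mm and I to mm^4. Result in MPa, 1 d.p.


Convert units:
M = 12.1 kN*m = 12100000 N*mm
y = 9.1 cm = 91 mm
I = 1336 cm^4 = 13360000 mm^4
sigma = 12100000 * 91 / 13360000
sigma = 82.4 MPa

82.4


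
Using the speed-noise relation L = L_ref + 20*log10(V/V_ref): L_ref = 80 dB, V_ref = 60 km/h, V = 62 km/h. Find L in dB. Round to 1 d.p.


V/V_ref = 62 / 60 = 1.033333
log10(1.033333) = 0.01424
20 * 0.01424 = 0.2848
L = 80 + 0.2848 = 80.3 dB

80.3


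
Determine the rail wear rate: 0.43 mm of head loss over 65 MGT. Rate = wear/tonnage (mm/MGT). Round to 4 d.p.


Wear rate = total wear / cumulative tonnage
Rate = 0.43 / 65
Rate = 0.0066 mm/MGT

0.0066


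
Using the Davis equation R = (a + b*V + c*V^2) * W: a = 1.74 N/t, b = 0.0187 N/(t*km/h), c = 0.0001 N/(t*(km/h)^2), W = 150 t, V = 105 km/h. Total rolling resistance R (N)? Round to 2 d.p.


b*V = 0.0187 * 105 = 1.9635
c*V^2 = 0.0001 * 11025 = 1.1025
R_per_t = 1.74 + 1.9635 + 1.1025 = 4.806 N/t
R_total = 4.806 * 150 = 720.90 N

720.90


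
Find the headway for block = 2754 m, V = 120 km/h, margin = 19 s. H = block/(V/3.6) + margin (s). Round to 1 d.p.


V = 120 / 3.6 = 33.3333 m/s
Block traversal time = 2754 / 33.3333 = 82.62 s
Headway = 82.62 + 19
Headway = 101.6 s

101.6


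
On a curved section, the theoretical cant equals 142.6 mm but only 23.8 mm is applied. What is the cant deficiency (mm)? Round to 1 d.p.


Cant deficiency = equilibrium cant - actual cant
CD = 142.6 - 23.8
CD = 118.8 mm

118.8


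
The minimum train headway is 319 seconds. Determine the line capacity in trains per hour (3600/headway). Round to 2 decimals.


Capacity = 3600 / headway
Capacity = 3600 / 319
Capacity = 11.29 trains/hour

11.29


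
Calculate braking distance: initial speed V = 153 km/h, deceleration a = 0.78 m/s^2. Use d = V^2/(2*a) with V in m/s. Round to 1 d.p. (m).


Convert speed: V = 153 / 3.6 = 42.5 m/s
V^2 = 1806.25
d = 1806.25 / (2 * 0.78)
d = 1806.25 / 1.56
d = 1157.9 m

1157.9


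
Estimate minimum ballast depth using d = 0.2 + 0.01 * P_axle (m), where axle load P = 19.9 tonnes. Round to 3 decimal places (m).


d = 0.2 + 0.01 * 19.9
d = 0.2 + 0.199
d = 0.399 m

0.399


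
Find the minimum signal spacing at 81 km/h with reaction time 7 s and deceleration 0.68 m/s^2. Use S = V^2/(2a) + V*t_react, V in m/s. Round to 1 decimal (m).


V = 81 / 3.6 = 22.5 m/s
Braking distance = 22.5^2 / (2*0.68) = 372.2426 m
Sighting distance = 22.5 * 7 = 157.5 m
S = 372.2426 + 157.5 = 529.7 m

529.7


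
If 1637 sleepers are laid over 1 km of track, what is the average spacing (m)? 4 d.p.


Spacing = 1000 m / number of sleepers
Spacing = 1000 / 1637
Spacing = 0.6109 m

0.6109


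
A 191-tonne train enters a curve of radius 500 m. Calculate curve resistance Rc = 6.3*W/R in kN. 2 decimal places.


Rc = 6.3 * W / R
Rc = 6.3 * 191 / 500
Rc = 1203.3 / 500
Rc = 2.41 kN

2.41


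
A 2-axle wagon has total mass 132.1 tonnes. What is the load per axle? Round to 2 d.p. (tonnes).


Load per axle = total weight / number of axles
Load = 132.1 / 2
Load = 66.05 tonnes

66.05


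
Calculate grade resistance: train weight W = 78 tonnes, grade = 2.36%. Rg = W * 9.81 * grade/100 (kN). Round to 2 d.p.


Rg = W * 9.81 * grade / 100
Rg = 78 * 9.81 * 2.36 / 100
Rg = 765.18 * 0.0236
Rg = 18.06 kN

18.06


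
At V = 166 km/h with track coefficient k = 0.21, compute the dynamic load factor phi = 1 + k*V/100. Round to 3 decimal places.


phi = 1 + k * V / 100
phi = 1 + 0.21 * 166 / 100
phi = 1 + 0.3486
phi = 1.349

1.349


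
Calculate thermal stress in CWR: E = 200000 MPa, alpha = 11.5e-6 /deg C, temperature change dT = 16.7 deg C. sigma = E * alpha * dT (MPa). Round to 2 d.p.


sigma = E * alpha * dT
sigma = 200000 * 11.5e-6 * 16.7
sigma = 2.3 * 16.7
sigma = 38.41 MPa

38.41


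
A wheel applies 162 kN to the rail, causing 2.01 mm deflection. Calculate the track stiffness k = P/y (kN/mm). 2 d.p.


Track stiffness k = P / y
k = 162 / 2.01
k = 80.60 kN/mm

80.60


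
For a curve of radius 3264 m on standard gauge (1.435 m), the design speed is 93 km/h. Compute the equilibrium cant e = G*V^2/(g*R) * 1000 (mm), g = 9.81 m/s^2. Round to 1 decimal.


Convert speed: V = 93 / 3.6 = 25.8333 m/s
Apply formula: e = 1.435 * 25.8333^2 / (9.81 * 3264)
e = 1.435 * 667.3611 / 32019.84
e = 0.029908 m = 29.9 mm

29.9


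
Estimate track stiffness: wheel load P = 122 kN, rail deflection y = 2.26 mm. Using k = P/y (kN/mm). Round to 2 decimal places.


Track stiffness k = P / y
k = 122 / 2.26
k = 53.98 kN/mm

53.98


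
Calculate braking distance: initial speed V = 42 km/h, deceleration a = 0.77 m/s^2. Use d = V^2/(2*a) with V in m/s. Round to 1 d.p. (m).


Convert speed: V = 42 / 3.6 = 11.6667 m/s
V^2 = 136.1111
d = 136.1111 / (2 * 0.77)
d = 136.1111 / 1.54
d = 88.4 m

88.4


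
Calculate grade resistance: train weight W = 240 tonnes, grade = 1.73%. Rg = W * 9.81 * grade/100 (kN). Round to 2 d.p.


Rg = W * 9.81 * grade / 100
Rg = 240 * 9.81 * 1.73 / 100
Rg = 2354.4 * 0.0173
Rg = 40.73 kN

40.73


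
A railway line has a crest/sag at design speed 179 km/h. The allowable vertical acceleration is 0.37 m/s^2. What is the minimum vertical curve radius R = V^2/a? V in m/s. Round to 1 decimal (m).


Convert speed: V = 179 / 3.6 = 49.7222 m/s
V^2 = 2472.2994 m^2/s^2
R_v = 2472.2994 / 0.37
R_v = 6681.9 m

6681.9


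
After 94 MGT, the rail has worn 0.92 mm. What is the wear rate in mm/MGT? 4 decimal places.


Wear rate = total wear / cumulative tonnage
Rate = 0.92 / 94
Rate = 0.0098 mm/MGT

0.0098


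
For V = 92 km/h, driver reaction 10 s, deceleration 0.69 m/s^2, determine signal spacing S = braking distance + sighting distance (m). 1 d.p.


V = 92 / 3.6 = 25.5556 m/s
Braking distance = 25.5556^2 / (2*0.69) = 473.251 m
Sighting distance = 25.5556 * 10 = 255.5556 m
S = 473.251 + 255.5556 = 728.8 m

728.8


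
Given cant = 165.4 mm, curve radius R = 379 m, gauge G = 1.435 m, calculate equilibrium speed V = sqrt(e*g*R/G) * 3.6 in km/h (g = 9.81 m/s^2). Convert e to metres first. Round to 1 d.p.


Convert cant: e = 165.4 mm = 0.1654 m
V_ms = sqrt(0.1654 * 9.81 * 379 / 1.435)
V_ms = sqrt(428.54045) = 20.7012 m/s
V = 20.7012 * 3.6 = 74.5 km/h

74.5


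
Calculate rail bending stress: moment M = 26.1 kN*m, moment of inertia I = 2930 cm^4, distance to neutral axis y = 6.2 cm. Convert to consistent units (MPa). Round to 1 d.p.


Convert units:
M = 26.1 kN*m = 26100000 N*mm
y = 6.2 cm = 62 mm
I = 2930 cm^4 = 29300000 mm^4
sigma = 26100000 * 62 / 29300000
sigma = 55.2 MPa

55.2


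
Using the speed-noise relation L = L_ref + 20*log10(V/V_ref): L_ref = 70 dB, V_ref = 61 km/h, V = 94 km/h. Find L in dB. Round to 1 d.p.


V/V_ref = 94 / 61 = 1.540984
log10(1.540984) = 0.187798
20 * 0.187798 = 3.756
L = 70 + 3.756 = 73.8 dB

73.8


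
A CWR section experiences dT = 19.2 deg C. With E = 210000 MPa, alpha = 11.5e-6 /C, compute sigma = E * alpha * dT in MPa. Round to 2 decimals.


sigma = E * alpha * dT
sigma = 210000 * 11.5e-6 * 19.2
sigma = 2.415 * 19.2
sigma = 46.37 MPa

46.37


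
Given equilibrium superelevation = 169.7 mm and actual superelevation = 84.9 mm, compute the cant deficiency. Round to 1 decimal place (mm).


Cant deficiency = equilibrium cant - actual cant
CD = 169.7 - 84.9
CD = 84.8 mm

84.8


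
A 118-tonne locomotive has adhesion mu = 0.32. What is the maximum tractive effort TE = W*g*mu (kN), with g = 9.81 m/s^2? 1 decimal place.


TE_max = W * g * mu
TE_max = 118 * 9.81 * 0.32
TE_max = 1157.58 * 0.32
TE_max = 370.4 kN

370.4


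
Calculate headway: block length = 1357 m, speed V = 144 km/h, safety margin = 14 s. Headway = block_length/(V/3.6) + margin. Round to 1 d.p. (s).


V = 144 / 3.6 = 40.0 m/s
Block traversal time = 1357 / 40.0 = 33.925 s
Headway = 33.925 + 14
Headway = 47.9 s

47.9


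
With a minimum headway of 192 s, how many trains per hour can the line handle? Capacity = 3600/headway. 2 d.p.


Capacity = 3600 / headway
Capacity = 3600 / 192
Capacity = 18.75 trains/hour

18.75


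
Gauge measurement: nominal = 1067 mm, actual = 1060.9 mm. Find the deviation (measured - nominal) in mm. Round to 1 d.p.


Deviation = measured - nominal
Deviation = 1060.9 - 1067
Deviation = -6.1 mm

-6.1


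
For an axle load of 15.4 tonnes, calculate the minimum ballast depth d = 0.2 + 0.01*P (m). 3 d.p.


d = 0.2 + 0.01 * 15.4
d = 0.2 + 0.154
d = 0.354 m

0.354


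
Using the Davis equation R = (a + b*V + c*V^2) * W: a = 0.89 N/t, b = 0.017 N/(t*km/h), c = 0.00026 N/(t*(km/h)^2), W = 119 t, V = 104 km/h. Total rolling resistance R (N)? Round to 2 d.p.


b*V = 0.017 * 104 = 1.768
c*V^2 = 0.00026 * 10816 = 2.81216
R_per_t = 0.89 + 1.768 + 2.81216 = 5.47016 N/t
R_total = 5.47016 * 119 = 650.95 N

650.95


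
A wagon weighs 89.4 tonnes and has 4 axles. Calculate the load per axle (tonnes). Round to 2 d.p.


Load per axle = total weight / number of axles
Load = 89.4 / 4
Load = 22.35 tonnes

22.35


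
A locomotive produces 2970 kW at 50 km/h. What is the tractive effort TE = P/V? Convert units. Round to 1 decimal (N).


Convert: P = 2970 kW = 2970000 W
V = 50 / 3.6 = 13.8889 m/s
TE = 2970000 / 13.8889
TE = 213840.0 N

213840.0


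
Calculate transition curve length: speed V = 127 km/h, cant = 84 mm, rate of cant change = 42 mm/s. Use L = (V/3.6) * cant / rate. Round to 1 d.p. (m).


Convert speed: V = 127 / 3.6 = 35.2778 m/s
L = 35.2778 * 84 / 42
L = 2963.3333 / 42
L = 70.6 m

70.6


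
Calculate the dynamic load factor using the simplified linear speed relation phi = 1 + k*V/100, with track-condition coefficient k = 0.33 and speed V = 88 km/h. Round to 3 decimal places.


phi = 1 + k * V / 100
phi = 1 + 0.33 * 88 / 100
phi = 1 + 0.2904
phi = 1.290

1.290


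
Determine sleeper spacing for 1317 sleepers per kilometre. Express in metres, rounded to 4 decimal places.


Spacing = 1000 m / number of sleepers
Spacing = 1000 / 1317
Spacing = 0.7593 m

0.7593


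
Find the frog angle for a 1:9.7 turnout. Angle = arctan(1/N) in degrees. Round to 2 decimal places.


1/N = 1/9.7 = 0.103093
angle = arctan(0.103093) = 0.10273 rad
angle = 0.10273 * 180/pi = 5.89 degrees

5.89


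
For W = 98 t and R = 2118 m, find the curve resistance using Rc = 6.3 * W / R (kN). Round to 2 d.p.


Rc = 6.3 * W / R
Rc = 6.3 * 98 / 2118
Rc = 617.4 / 2118
Rc = 0.29 kN

0.29


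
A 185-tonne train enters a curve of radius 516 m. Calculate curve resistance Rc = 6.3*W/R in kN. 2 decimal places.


Rc = 6.3 * W / R
Rc = 6.3 * 185 / 516
Rc = 1165.5 / 516
Rc = 2.26 kN

2.26


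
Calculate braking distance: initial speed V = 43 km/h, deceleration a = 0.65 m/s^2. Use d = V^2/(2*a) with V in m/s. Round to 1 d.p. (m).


Convert speed: V = 43 / 3.6 = 11.9444 m/s
V^2 = 142.6698
d = 142.6698 / (2 * 0.65)
d = 142.6698 / 1.3
d = 109.7 m

109.7


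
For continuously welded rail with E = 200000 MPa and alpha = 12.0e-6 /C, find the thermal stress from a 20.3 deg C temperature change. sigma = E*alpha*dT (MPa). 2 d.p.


sigma = E * alpha * dT
sigma = 200000 * 12.0e-6 * 20.3
sigma = 2.4 * 20.3
sigma = 48.72 MPa

48.72


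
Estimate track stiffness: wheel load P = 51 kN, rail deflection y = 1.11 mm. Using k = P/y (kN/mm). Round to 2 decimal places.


Track stiffness k = P / y
k = 51 / 1.11
k = 45.95 kN/mm

45.95


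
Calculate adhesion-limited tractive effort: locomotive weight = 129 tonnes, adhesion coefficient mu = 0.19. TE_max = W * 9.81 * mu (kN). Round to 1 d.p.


TE_max = W * g * mu
TE_max = 129 * 9.81 * 0.19
TE_max = 1265.49 * 0.19
TE_max = 240.4 kN

240.4


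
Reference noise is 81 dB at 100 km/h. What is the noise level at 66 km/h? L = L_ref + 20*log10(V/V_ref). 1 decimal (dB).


V/V_ref = 66 / 100 = 0.66
log10(0.66) = -0.180456
20 * -0.180456 = -3.6091
L = 81 + -3.6091 = 77.4 dB

77.4


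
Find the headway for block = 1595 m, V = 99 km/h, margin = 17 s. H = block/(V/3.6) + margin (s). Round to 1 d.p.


V = 99 / 3.6 = 27.5 m/s
Block traversal time = 1595 / 27.5 = 58.0 s
Headway = 58.0 + 17
Headway = 75.0 s

75.0


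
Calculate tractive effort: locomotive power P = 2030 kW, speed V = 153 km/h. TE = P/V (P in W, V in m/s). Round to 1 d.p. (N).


Convert: P = 2030 kW = 2030000 W
V = 153 / 3.6 = 42.5 m/s
TE = 2030000 / 42.5
TE = 47764.7 N

47764.7


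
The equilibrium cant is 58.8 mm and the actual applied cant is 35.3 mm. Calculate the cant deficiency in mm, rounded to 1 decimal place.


Cant deficiency = equilibrium cant - actual cant
CD = 58.8 - 35.3
CD = 23.5 mm

23.5


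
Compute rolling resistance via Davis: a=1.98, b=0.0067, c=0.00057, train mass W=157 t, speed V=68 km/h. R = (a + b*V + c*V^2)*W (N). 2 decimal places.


b*V = 0.0067 * 68 = 0.4556
c*V^2 = 0.00057 * 4624 = 2.63568
R_per_t = 1.98 + 0.4556 + 2.63568 = 5.07128 N/t
R_total = 5.07128 * 157 = 796.19 N

796.19


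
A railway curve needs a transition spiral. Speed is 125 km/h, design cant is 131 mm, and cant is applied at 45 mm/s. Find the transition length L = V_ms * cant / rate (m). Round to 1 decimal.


Convert speed: V = 125 / 3.6 = 34.7222 m/s
L = 34.7222 * 131 / 45
L = 4548.6111 / 45
L = 101.1 m

101.1


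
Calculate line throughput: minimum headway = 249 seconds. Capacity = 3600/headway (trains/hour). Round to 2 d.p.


Capacity = 3600 / headway
Capacity = 3600 / 249
Capacity = 14.46 trains/hour

14.46


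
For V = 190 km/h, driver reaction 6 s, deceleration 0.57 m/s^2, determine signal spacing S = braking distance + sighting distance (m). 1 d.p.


V = 190 / 3.6 = 52.7778 m/s
Braking distance = 52.7778^2 / (2*0.57) = 2443.4156 m
Sighting distance = 52.7778 * 6 = 316.6667 m
S = 2443.4156 + 316.6667 = 2760.1 m

2760.1


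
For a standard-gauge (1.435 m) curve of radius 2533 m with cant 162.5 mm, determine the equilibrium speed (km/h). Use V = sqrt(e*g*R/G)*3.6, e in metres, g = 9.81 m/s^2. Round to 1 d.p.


Convert cant: e = 162.5 mm = 0.1625 m
V_ms = sqrt(0.1625 * 9.81 * 2533 / 1.435)
V_ms = sqrt(2813.880575) = 53.046 m/s
V = 53.046 * 3.6 = 191.0 km/h

191.0


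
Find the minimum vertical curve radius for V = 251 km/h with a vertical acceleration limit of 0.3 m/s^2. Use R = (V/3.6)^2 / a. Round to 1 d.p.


Convert speed: V = 251 / 3.6 = 69.7222 m/s
V^2 = 4861.1883 m^2/s^2
R_v = 4861.1883 / 0.3
R_v = 16204.0 m

16204.0


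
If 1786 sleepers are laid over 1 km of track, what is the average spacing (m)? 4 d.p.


Spacing = 1000 m / number of sleepers
Spacing = 1000 / 1786
Spacing = 0.5599 m

0.5599


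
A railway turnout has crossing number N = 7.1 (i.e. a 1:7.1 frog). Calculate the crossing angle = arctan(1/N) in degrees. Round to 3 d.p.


1/N = 1/7.1 = 0.140845
angle = arctan(0.140845) = 0.139925 rad
angle = 0.139925 * 180/pi = 8.017 degrees

8.017


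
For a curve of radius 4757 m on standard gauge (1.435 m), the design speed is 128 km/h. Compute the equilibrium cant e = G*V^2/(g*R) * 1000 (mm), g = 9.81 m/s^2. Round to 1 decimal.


Convert speed: V = 128 / 3.6 = 35.5556 m/s
Apply formula: e = 1.435 * 35.5556^2 / (9.81 * 4757)
e = 1.435 * 1264.1975 / 46666.17
e = 0.038874 m = 38.9 mm

38.9


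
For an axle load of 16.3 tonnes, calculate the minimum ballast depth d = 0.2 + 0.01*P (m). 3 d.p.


d = 0.2 + 0.01 * 16.3
d = 0.2 + 0.163
d = 0.363 m

0.363


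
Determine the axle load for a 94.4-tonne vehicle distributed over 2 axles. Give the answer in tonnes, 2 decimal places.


Load per axle = total weight / number of axles
Load = 94.4 / 2
Load = 47.20 tonnes

47.20


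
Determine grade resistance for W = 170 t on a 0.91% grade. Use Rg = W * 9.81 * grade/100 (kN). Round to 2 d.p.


Rg = W * 9.81 * grade / 100
Rg = 170 * 9.81 * 0.91 / 100
Rg = 1667.7 * 0.0091
Rg = 15.18 kN

15.18


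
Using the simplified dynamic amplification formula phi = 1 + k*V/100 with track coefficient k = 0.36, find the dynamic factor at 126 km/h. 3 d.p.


phi = 1 + k * V / 100
phi = 1 + 0.36 * 126 / 100
phi = 1 + 0.4536
phi = 1.454

1.454


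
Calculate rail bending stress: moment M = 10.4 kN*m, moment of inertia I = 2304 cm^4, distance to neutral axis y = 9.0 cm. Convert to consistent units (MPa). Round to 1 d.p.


Convert units:
M = 10.4 kN*m = 10400000 N*mm
y = 9.0 cm = 90 mm
I = 2304 cm^4 = 23040000 mm^4
sigma = 10400000 * 90 / 23040000
sigma = 40.6 MPa

40.6


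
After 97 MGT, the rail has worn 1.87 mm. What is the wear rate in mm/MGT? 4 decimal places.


Wear rate = total wear / cumulative tonnage
Rate = 1.87 / 97
Rate = 0.0193 mm/MGT

0.0193


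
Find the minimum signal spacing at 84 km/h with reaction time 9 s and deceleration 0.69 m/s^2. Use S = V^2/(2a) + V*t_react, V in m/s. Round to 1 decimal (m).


V = 84 / 3.6 = 23.3333 m/s
Braking distance = 23.3333^2 / (2*0.69) = 394.525 m
Sighting distance = 23.3333 * 9 = 210.0 m
S = 394.525 + 210.0 = 604.5 m

604.5


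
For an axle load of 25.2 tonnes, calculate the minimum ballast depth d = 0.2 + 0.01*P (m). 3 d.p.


d = 0.2 + 0.01 * 25.2
d = 0.2 + 0.252
d = 0.452 m

0.452


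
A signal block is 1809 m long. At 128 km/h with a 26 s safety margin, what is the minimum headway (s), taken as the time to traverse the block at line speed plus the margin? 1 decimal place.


V = 128 / 3.6 = 35.5556 m/s
Block traversal time = 1809 / 35.5556 = 50.8781 s
Headway = 50.8781 + 26
Headway = 76.9 s

76.9


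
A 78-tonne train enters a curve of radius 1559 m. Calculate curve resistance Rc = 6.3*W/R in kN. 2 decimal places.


Rc = 6.3 * W / R
Rc = 6.3 * 78 / 1559
Rc = 491.4 / 1559
Rc = 0.32 kN

0.32


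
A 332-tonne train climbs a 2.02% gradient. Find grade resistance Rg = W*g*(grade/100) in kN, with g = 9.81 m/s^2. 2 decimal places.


Rg = W * 9.81 * grade / 100
Rg = 332 * 9.81 * 2.02 / 100
Rg = 3256.92 * 0.0202
Rg = 65.79 kN

65.79


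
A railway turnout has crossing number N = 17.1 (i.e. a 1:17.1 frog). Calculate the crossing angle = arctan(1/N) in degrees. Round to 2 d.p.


1/N = 1/17.1 = 0.05848
angle = arctan(0.05848) = 0.058413 rad
angle = 0.058413 * 180/pi = 3.35 degrees

3.35


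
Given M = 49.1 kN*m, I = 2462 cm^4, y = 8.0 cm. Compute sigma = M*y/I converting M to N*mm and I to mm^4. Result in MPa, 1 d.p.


Convert units:
M = 49.1 kN*m = 49100000 N*mm
y = 8.0 cm = 80 mm
I = 2462 cm^4 = 24620000 mm^4
sigma = 49100000 * 80 / 24620000
sigma = 159.5 MPa

159.5


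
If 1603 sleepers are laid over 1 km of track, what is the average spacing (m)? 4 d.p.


Spacing = 1000 m / number of sleepers
Spacing = 1000 / 1603
Spacing = 0.6238 m

0.6238


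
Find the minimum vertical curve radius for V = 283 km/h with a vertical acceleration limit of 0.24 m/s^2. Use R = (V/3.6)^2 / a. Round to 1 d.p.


Convert speed: V = 283 / 3.6 = 78.6111 m/s
V^2 = 6179.7068 m^2/s^2
R_v = 6179.7068 / 0.24
R_v = 25748.8 m

25748.8


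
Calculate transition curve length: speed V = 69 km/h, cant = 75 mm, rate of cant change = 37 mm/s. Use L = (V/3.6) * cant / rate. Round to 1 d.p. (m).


Convert speed: V = 69 / 3.6 = 19.1667 m/s
L = 19.1667 * 75 / 37
L = 1437.5 / 37
L = 38.9 m

38.9


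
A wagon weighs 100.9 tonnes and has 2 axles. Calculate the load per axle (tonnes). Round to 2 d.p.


Load per axle = total weight / number of axles
Load = 100.9 / 2
Load = 50.45 tonnes

50.45


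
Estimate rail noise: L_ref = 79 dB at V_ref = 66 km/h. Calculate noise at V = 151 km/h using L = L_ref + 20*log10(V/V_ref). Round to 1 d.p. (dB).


V/V_ref = 151 / 66 = 2.287879
log10(2.287879) = 0.359433
20 * 0.359433 = 7.1887
L = 79 + 7.1887 = 86.2 dB

86.2


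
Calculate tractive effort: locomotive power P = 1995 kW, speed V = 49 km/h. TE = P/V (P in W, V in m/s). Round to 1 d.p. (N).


Convert: P = 1995 kW = 1995000 W
V = 49 / 3.6 = 13.6111 m/s
TE = 1995000 / 13.6111
TE = 146571.4 N

146571.4


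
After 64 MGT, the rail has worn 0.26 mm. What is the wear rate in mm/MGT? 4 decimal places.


Wear rate = total wear / cumulative tonnage
Rate = 0.26 / 64
Rate = 0.0041 mm/MGT

0.0041


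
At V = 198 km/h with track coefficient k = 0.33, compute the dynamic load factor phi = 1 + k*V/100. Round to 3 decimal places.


phi = 1 + k * V / 100
phi = 1 + 0.33 * 198 / 100
phi = 1 + 0.6534
phi = 1.653

1.653


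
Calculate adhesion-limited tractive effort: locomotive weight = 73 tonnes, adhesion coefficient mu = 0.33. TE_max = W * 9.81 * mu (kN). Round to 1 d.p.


TE_max = W * g * mu
TE_max = 73 * 9.81 * 0.33
TE_max = 716.13 * 0.33
TE_max = 236.3 kN

236.3


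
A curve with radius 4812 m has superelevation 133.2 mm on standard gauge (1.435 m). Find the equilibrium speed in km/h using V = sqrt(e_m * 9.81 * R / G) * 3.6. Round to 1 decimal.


Convert cant: e = 133.2 mm = 0.1332 m
V_ms = sqrt(0.1332 * 9.81 * 4812 / 1.435)
V_ms = sqrt(4381.743487) = 66.1947 m/s
V = 66.1947 * 3.6 = 238.3 km/h

238.3


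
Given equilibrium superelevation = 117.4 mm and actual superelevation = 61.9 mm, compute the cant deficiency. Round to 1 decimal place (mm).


Cant deficiency = equilibrium cant - actual cant
CD = 117.4 - 61.9
CD = 55.5 mm

55.5


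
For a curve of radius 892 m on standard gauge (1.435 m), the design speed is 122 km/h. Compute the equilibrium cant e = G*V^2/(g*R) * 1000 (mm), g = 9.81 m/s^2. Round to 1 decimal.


Convert speed: V = 122 / 3.6 = 33.8889 m/s
Apply formula: e = 1.435 * 33.8889^2 / (9.81 * 892)
e = 1.435 * 1148.4568 / 8750.52
e = 0.188336 m = 188.3 mm

188.3


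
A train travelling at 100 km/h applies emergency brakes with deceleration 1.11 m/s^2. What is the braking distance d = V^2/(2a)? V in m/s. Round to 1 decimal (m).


Convert speed: V = 100 / 3.6 = 27.7778 m/s
V^2 = 771.6049
d = 771.6049 / (2 * 1.11)
d = 771.6049 / 2.22
d = 347.6 m

347.6


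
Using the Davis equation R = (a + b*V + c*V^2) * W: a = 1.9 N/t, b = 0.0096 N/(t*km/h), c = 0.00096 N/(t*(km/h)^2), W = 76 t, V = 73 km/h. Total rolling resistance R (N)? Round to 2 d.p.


b*V = 0.0096 * 73 = 0.7008
c*V^2 = 0.00096 * 5329 = 5.11584
R_per_t = 1.9 + 0.7008 + 5.11584 = 7.71664 N/t
R_total = 7.71664 * 76 = 586.46 N

586.46


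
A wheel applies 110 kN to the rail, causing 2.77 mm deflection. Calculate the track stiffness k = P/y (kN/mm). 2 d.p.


Track stiffness k = P / y
k = 110 / 2.77
k = 39.71 kN/mm

39.71


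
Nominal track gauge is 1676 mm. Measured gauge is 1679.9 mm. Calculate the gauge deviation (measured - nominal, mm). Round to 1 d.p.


Deviation = measured - nominal
Deviation = 1679.9 - 1676
Deviation = 3.9 mm

3.9


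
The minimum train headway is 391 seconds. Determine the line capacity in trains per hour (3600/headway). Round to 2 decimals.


Capacity = 3600 / headway
Capacity = 3600 / 391
Capacity = 9.21 trains/hour

9.21


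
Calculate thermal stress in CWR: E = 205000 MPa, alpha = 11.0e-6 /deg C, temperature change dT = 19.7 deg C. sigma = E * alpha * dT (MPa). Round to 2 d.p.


sigma = E * alpha * dT
sigma = 205000 * 11.0e-6 * 19.7
sigma = 2.255 * 19.7
sigma = 44.42 MPa

44.42


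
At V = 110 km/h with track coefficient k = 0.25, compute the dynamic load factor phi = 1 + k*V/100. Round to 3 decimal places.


phi = 1 + k * V / 100
phi = 1 + 0.25 * 110 / 100
phi = 1 + 0.275
phi = 1.275

1.275


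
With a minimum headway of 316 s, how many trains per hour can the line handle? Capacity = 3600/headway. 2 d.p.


Capacity = 3600 / headway
Capacity = 3600 / 316
Capacity = 11.39 trains/hour

11.39


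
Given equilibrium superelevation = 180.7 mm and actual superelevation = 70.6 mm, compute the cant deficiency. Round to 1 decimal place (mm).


Cant deficiency = equilibrium cant - actual cant
CD = 180.7 - 70.6
CD = 110.1 mm

110.1


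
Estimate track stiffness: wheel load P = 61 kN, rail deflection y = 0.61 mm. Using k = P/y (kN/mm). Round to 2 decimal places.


Track stiffness k = P / y
k = 61 / 0.61
k = 100.00 kN/mm

100.00


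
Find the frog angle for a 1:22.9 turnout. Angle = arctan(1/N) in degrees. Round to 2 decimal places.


1/N = 1/22.9 = 0.043668
angle = arctan(0.043668) = 0.04364 rad
angle = 0.04364 * 180/pi = 2.50 degrees

2.50


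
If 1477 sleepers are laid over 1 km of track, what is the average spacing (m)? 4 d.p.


Spacing = 1000 m / number of sleepers
Spacing = 1000 / 1477
Spacing = 0.6770 m

0.6770


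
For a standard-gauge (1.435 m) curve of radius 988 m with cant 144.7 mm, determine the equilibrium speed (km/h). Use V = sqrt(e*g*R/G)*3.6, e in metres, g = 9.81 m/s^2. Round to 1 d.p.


Convert cant: e = 144.7 mm = 0.1447 m
V_ms = sqrt(0.1447 * 9.81 * 988 / 1.435)
V_ms = sqrt(977.333043) = 31.2623 m/s
V = 31.2623 * 3.6 = 112.5 km/h

112.5


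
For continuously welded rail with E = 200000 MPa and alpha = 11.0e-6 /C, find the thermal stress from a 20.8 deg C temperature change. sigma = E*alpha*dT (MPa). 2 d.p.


sigma = E * alpha * dT
sigma = 200000 * 11.0e-6 * 20.8
sigma = 2.2 * 20.8
sigma = 45.76 MPa

45.76


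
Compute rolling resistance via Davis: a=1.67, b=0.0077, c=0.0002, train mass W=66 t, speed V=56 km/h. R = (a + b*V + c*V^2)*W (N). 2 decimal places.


b*V = 0.0077 * 56 = 0.4312
c*V^2 = 0.0002 * 3136 = 0.6272
R_per_t = 1.67 + 0.4312 + 0.6272 = 2.7284 N/t
R_total = 2.7284 * 66 = 180.07 N

180.07


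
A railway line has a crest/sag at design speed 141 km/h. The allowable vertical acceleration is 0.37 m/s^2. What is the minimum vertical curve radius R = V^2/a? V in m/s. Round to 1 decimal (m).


Convert speed: V = 141 / 3.6 = 39.1667 m/s
V^2 = 1534.0278 m^2/s^2
R_v = 1534.0278 / 0.37
R_v = 4146.0 m

4146.0


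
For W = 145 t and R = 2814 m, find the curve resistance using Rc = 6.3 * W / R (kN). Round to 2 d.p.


Rc = 6.3 * W / R
Rc = 6.3 * 145 / 2814
Rc = 913.5 / 2814
Rc = 0.32 kN

0.32


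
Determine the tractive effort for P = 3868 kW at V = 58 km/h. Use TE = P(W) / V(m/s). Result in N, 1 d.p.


Convert: P = 3868 kW = 3868000 W
V = 58 / 3.6 = 16.1111 m/s
TE = 3868000 / 16.1111
TE = 240082.8 N

240082.8


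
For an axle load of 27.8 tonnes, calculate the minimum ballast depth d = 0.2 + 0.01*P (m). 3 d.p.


d = 0.2 + 0.01 * 27.8
d = 0.2 + 0.278
d = 0.478 m

0.478


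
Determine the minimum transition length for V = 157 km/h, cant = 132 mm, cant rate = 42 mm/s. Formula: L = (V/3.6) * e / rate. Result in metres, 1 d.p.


Convert speed: V = 157 / 3.6 = 43.6111 m/s
L = 43.6111 * 132 / 42
L = 5756.6667 / 42
L = 137.1 m

137.1


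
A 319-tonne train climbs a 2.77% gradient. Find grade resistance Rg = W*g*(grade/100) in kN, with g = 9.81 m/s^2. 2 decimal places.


Rg = W * 9.81 * grade / 100
Rg = 319 * 9.81 * 2.77 / 100
Rg = 3129.39 * 0.0277
Rg = 86.68 kN

86.68


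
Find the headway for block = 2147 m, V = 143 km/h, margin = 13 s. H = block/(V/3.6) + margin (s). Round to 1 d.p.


V = 143 / 3.6 = 39.7222 m/s
Block traversal time = 2147 / 39.7222 = 54.0503 s
Headway = 54.0503 + 13
Headway = 67.1 s

67.1


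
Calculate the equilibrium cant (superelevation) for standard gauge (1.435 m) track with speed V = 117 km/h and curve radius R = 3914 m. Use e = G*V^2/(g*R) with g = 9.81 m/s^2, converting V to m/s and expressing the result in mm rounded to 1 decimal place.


Convert speed: V = 117 / 3.6 = 32.5 m/s
Apply formula: e = 1.435 * 32.5^2 / (9.81 * 3914)
e = 1.435 * 1056.25 / 38396.34
e = 0.039476 m = 39.5 mm

39.5


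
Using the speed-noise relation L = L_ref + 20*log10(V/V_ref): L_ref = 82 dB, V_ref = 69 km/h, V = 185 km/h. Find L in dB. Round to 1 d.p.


V/V_ref = 185 / 69 = 2.681159
log10(2.681159) = 0.428323
20 * 0.428323 = 8.5665
L = 82 + 8.5665 = 90.6 dB

90.6


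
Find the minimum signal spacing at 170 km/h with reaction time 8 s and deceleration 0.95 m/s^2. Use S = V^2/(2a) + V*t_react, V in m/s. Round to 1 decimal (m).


V = 170 / 3.6 = 47.2222 m/s
Braking distance = 47.2222^2 / (2*0.95) = 1173.6517 m
Sighting distance = 47.2222 * 8 = 377.7778 m
S = 1173.6517 + 377.7778 = 1551.4 m

1551.4


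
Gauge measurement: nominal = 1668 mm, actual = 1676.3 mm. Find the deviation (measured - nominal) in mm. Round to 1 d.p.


Deviation = measured - nominal
Deviation = 1676.3 - 1668
Deviation = 8.3 mm

8.3


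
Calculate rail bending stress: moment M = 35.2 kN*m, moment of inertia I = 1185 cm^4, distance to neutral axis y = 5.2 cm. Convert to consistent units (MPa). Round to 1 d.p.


Convert units:
M = 35.2 kN*m = 35200000 N*mm
y = 5.2 cm = 52 mm
I = 1185 cm^4 = 11850000 mm^4
sigma = 35200000 * 52 / 11850000
sigma = 154.5 MPa

154.5


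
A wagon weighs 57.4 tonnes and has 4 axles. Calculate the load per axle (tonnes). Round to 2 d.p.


Load per axle = total weight / number of axles
Load = 57.4 / 4
Load = 14.35 tonnes

14.35


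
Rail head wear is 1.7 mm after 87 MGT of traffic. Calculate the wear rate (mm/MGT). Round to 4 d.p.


Wear rate = total wear / cumulative tonnage
Rate = 1.7 / 87
Rate = 0.0195 mm/MGT

0.0195


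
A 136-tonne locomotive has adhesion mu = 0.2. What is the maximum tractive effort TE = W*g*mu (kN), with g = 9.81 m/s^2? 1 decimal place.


TE_max = W * g * mu
TE_max = 136 * 9.81 * 0.2
TE_max = 1334.16 * 0.2
TE_max = 266.8 kN

266.8


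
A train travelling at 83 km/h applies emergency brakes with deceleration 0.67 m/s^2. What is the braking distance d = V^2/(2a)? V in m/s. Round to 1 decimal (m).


Convert speed: V = 83 / 3.6 = 23.0556 m/s
V^2 = 531.5586
d = 531.5586 / (2 * 0.67)
d = 531.5586 / 1.34
d = 396.7 m

396.7


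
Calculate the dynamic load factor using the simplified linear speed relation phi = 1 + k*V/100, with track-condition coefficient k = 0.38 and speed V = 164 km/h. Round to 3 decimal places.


phi = 1 + k * V / 100
phi = 1 + 0.38 * 164 / 100
phi = 1 + 0.6232
phi = 1.623

1.623


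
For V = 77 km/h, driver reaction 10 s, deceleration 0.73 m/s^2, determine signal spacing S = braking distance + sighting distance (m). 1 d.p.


V = 77 / 3.6 = 21.3889 m/s
Braking distance = 21.3889^2 / (2*0.73) = 313.3456 m
Sighting distance = 21.3889 * 10 = 213.8889 m
S = 313.3456 + 213.8889 = 527.2 m

527.2


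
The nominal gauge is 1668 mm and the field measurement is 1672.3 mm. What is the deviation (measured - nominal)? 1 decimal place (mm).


Deviation = measured - nominal
Deviation = 1672.3 - 1668
Deviation = 4.3 mm

4.3


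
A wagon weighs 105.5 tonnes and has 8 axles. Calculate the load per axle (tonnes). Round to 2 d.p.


Load per axle = total weight / number of axles
Load = 105.5 / 8
Load = 13.19 tonnes

13.19


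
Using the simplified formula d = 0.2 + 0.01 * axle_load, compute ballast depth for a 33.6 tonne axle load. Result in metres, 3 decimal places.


d = 0.2 + 0.01 * 33.6
d = 0.2 + 0.336
d = 0.536 m

0.536


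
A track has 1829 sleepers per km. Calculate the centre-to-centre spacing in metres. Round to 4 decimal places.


Spacing = 1000 m / number of sleepers
Spacing = 1000 / 1829
Spacing = 0.5467 m

0.5467


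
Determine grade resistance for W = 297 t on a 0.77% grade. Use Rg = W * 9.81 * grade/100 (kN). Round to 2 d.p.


Rg = W * 9.81 * grade / 100
Rg = 297 * 9.81 * 0.77 / 100
Rg = 2913.57 * 0.0077
Rg = 22.43 kN

22.43


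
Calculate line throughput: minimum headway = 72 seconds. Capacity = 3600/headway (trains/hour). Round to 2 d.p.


Capacity = 3600 / headway
Capacity = 3600 / 72
Capacity = 50.00 trains/hour

50.00


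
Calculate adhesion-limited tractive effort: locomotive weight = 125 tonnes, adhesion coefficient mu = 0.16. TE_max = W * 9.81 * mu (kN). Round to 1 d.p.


TE_max = W * g * mu
TE_max = 125 * 9.81 * 0.16
TE_max = 1226.25 * 0.16
TE_max = 196.2 kN

196.2


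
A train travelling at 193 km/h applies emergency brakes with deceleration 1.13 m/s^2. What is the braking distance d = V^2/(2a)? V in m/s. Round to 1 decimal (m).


Convert speed: V = 193 / 3.6 = 53.6111 m/s
V^2 = 2874.1512
d = 2874.1512 / (2 * 1.13)
d = 2874.1512 / 2.26
d = 1271.7 m

1271.7


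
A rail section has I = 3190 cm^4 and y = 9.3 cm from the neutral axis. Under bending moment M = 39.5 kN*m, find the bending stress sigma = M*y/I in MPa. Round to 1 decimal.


Convert units:
M = 39.5 kN*m = 39500000 N*mm
y = 9.3 cm = 93 mm
I = 3190 cm^4 = 31900000 mm^4
sigma = 39500000 * 93 / 31900000
sigma = 115.2 MPa

115.2


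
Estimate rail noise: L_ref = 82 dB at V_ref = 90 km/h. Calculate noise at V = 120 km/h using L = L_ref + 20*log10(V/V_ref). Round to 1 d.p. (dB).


V/V_ref = 120 / 90 = 1.333333
log10(1.333333) = 0.124939
20 * 0.124939 = 2.4988
L = 82 + 2.4988 = 84.5 dB

84.5


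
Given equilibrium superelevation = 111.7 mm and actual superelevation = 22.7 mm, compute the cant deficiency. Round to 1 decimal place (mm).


Cant deficiency = equilibrium cant - actual cant
CD = 111.7 - 22.7
CD = 89.0 mm

89.0


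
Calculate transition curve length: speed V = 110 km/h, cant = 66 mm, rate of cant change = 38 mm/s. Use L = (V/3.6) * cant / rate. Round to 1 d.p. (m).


Convert speed: V = 110 / 3.6 = 30.5556 m/s
L = 30.5556 * 66 / 38
L = 2016.6667 / 38
L = 53.1 m

53.1


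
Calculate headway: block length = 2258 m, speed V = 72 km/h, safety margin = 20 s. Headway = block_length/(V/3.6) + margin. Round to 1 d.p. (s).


V = 72 / 3.6 = 20.0 m/s
Block traversal time = 2258 / 20.0 = 112.9 s
Headway = 112.9 + 20
Headway = 132.9 s

132.9


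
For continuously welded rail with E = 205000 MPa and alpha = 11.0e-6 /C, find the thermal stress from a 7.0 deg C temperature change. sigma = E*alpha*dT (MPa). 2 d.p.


sigma = E * alpha * dT
sigma = 205000 * 11.0e-6 * 7.0
sigma = 2.255 * 7.0
sigma = 15.79 MPa

15.79


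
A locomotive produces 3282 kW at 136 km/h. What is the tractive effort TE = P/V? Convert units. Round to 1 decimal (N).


Convert: P = 3282 kW = 3282000 W
V = 136 / 3.6 = 37.7778 m/s
TE = 3282000 / 37.7778
TE = 86876.5 N

86876.5


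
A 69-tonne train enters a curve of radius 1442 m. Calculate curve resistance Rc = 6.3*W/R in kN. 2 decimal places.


Rc = 6.3 * W / R
Rc = 6.3 * 69 / 1442
Rc = 434.7 / 1442
Rc = 0.30 kN

0.30


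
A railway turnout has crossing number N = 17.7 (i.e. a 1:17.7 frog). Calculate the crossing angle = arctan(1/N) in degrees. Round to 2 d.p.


1/N = 1/17.7 = 0.056497
angle = arctan(0.056497) = 0.056437 rad
angle = 0.056437 * 180/pi = 3.23 degrees

3.23


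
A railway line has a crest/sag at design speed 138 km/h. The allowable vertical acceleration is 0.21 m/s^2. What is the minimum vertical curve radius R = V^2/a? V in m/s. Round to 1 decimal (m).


Convert speed: V = 138 / 3.6 = 38.3333 m/s
V^2 = 1469.4444 m^2/s^2
R_v = 1469.4444 / 0.21
R_v = 6997.4 m

6997.4


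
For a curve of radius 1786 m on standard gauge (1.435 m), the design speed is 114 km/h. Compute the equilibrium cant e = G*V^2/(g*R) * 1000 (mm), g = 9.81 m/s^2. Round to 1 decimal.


Convert speed: V = 114 / 3.6 = 31.6667 m/s
Apply formula: e = 1.435 * 31.6667^2 / (9.81 * 1786)
e = 1.435 * 1002.7778 / 17520.66
e = 0.082131 m = 82.1 mm

82.1


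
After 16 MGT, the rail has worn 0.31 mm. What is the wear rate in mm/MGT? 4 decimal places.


Wear rate = total wear / cumulative tonnage
Rate = 0.31 / 16
Rate = 0.0194 mm/MGT

0.0194


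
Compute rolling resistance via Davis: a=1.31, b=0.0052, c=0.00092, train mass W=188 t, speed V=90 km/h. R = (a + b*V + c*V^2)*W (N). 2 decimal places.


b*V = 0.0052 * 90 = 0.468
c*V^2 = 0.00092 * 8100 = 7.452
R_per_t = 1.31 + 0.468 + 7.452 = 9.23 N/t
R_total = 9.23 * 188 = 1735.24 N

1735.24


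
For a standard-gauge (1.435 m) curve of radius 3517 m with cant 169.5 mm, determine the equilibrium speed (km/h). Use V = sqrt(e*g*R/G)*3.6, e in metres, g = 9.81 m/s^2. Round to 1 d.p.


Convert cant: e = 169.5 mm = 0.1695 m
V_ms = sqrt(0.1695 * 9.81 * 3517 / 1.435)
V_ms = sqrt(4075.296178) = 63.838 m/s
V = 63.838 * 3.6 = 229.8 km/h

229.8


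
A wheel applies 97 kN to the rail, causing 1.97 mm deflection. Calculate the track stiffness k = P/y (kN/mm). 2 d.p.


Track stiffness k = P / y
k = 97 / 1.97
k = 49.24 kN/mm

49.24


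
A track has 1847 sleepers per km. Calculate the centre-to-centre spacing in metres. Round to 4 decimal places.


Spacing = 1000 m / number of sleepers
Spacing = 1000 / 1847
Spacing = 0.5414 m

0.5414


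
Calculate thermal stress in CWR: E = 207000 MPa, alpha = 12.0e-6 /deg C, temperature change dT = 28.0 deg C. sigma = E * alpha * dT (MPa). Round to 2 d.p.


sigma = E * alpha * dT
sigma = 207000 * 12.0e-6 * 28.0
sigma = 2.484 * 28.0
sigma = 69.55 MPa

69.55


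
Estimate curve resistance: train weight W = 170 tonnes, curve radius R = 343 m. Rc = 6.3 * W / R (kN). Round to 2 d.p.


Rc = 6.3 * W / R
Rc = 6.3 * 170 / 343
Rc = 1071.0 / 343
Rc = 3.12 kN

3.12


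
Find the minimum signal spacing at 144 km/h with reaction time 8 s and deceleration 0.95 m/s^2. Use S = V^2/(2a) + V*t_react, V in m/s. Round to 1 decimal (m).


V = 144 / 3.6 = 40.0 m/s
Braking distance = 40.0^2 / (2*0.95) = 842.1053 m
Sighting distance = 40.0 * 8 = 320.0 m
S = 842.1053 + 320.0 = 1162.1 m

1162.1


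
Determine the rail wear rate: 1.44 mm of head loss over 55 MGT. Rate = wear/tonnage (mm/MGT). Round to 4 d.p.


Wear rate = total wear / cumulative tonnage
Rate = 1.44 / 55
Rate = 0.0262 mm/MGT

0.0262


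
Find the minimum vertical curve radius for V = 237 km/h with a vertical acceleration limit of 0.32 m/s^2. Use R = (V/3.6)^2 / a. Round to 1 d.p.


Convert speed: V = 237 / 3.6 = 65.8333 m/s
V^2 = 4334.0278 m^2/s^2
R_v = 4334.0278 / 0.32
R_v = 13543.8 m

13543.8


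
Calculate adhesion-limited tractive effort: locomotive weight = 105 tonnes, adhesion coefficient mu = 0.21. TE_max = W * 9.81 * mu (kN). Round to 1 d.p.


TE_max = W * g * mu
TE_max = 105 * 9.81 * 0.21
TE_max = 1030.05 * 0.21
TE_max = 216.3 kN

216.3


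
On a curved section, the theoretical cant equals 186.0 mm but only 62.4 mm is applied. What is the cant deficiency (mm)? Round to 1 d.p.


Cant deficiency = equilibrium cant - actual cant
CD = 186.0 - 62.4
CD = 123.6 mm

123.6


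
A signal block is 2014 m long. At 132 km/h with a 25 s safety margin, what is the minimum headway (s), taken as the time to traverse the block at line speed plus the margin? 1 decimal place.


V = 132 / 3.6 = 36.6667 m/s
Block traversal time = 2014 / 36.6667 = 54.9273 s
Headway = 54.9273 + 25
Headway = 79.9 s

79.9


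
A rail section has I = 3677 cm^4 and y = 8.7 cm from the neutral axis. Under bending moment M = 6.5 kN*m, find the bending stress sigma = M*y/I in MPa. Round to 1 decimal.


Convert units:
M = 6.5 kN*m = 6500000 N*mm
y = 8.7 cm = 87 mm
I = 3677 cm^4 = 36770000 mm^4
sigma = 6500000 * 87 / 36770000
sigma = 15.4 MPa

15.4


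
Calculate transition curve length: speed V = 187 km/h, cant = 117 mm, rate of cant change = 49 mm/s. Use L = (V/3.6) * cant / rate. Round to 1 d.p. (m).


Convert speed: V = 187 / 3.6 = 51.9444 m/s
L = 51.9444 * 117 / 49
L = 6077.5 / 49
L = 124.0 m

124.0


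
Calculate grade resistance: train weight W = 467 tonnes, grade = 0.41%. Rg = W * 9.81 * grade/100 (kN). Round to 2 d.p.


Rg = W * 9.81 * grade / 100
Rg = 467 * 9.81 * 0.41 / 100
Rg = 4581.27 * 0.0041
Rg = 18.78 kN

18.78


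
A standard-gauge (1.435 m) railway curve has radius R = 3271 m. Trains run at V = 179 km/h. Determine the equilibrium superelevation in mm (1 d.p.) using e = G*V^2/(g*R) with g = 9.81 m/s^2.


Convert speed: V = 179 / 3.6 = 49.7222 m/s
Apply formula: e = 1.435 * 49.7222^2 / (9.81 * 3271)
e = 1.435 * 2472.2994 / 32088.51
e = 0.110561 m = 110.6 mm

110.6


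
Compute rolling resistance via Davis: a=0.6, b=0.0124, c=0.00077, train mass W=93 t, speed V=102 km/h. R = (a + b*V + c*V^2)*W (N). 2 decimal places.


b*V = 0.0124 * 102 = 1.2648
c*V^2 = 0.00077 * 10404 = 8.01108
R_per_t = 0.6 + 1.2648 + 8.01108 = 9.87588 N/t
R_total = 9.87588 * 93 = 918.46 N

918.46
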